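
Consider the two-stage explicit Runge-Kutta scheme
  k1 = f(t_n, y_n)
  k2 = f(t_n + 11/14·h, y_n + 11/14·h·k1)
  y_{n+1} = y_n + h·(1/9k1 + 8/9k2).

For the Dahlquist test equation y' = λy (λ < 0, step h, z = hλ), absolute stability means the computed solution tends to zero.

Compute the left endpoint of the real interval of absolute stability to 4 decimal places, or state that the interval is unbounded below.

Test eqn y'=λy, z=hλ:
  k1=λy_n ⇒ h·k1=z·y_n;  k2=λ(1+11/14z)y_n ⇒ h·k2=z(1+11/14z)y_n
  y_{n+1}/y_n = 1 + 1/9z + 8/9z(1+11/14z) = 1 + z + 44/63z²
  ⇒ R(z) = 1 + z + 44/63z².

Find x<0 with |R(x)|<1.
x=-1.06: |R|=0.7247
R=1: x+44/63x²=0 ⇒ x=−63/44=-1.4318; min R=1−1/(4·44/63)=0.6420>−1
Confirm numerically:
  x=-1.117: |R|=0.75440 <1
  x=-0.910: |R|=0.66836 <1
  x=-0.695: |R|=0.64235 <1
  x=-1.987: |R|=1.77045 >1
  x=-1.918: |R|=1.65127 >1
  x=-1.602: |R|=1.19041 >1
Stable set (-1.4318, 0).

z* = -1.4318.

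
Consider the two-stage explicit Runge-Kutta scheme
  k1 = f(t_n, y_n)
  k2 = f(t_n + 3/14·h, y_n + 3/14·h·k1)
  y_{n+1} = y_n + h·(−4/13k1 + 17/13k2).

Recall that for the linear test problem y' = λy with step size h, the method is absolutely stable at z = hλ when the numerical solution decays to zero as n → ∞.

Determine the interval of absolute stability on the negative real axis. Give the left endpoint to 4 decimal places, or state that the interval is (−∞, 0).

(-3.5686, 0).

With y'=λy (z=hλ):
  k1=λy_n ⇒ h·k1=z·y_n;  k2=λ(1+3/14z)y_n ⇒ h·k2=z(1+3/14z)y_n
  y_{n+1}/y_n = 1 − 4/13z + 17/13z(1+3/14z) = 1 + z + 51/182z²
  so R(z) = 1 + z + 51/182z².

Boundary: |R(x)|=1, x<0.
x=-0.38: |R|=0.6605
R=1: x+51/182x²=0 ⇒ x=−182/51=-3.5686; min R=1−1/(4·51/182)=0.1078>−1
Confirm numerically:
  x=-3.468: |R|=0.90221 <1
  x=-2.811: |R|=0.40322 <1
  x=-2.266: |R|=0.17286 <1
  x=-4.106: |R|=1.61829 >1
  x=-3.762: |R|=1.20385 >1
  x=-3.591: |R|=1.02251 >1
Interval (-3.5686, 0).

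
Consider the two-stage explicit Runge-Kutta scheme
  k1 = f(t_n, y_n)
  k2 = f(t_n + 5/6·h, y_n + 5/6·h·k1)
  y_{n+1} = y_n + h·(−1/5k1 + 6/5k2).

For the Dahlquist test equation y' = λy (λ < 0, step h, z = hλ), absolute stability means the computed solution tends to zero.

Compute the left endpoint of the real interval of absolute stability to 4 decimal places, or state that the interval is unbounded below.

Set f=λy, z=hλ:
  k1=λy_n ⇒ h·k1=z·y_n;  k2=λ(1+5/6z)y_n ⇒ h·k2=z(1+5/6z)y_n
  y_{n+1}/y_n = 1 − 1/5z + 6/5z(1+5/6z) = 1 + z + z²
  Hence R(z) = 1 + z + z².

Need |R(x)|<1, x<0.
x=-0.57: |R|=0.7549
R=1: x+1x²=0 ⇒ x=−1=-1.0000; min R=1−1/(4·1)=0.7500>−1
Confirm numerically:
  x=-0.862: |R|=0.88104 <1
  x=-0.566: |R|=0.75436 <1
  x=-0.543: |R|=0.75185 <1
  x=-0.472: |R|=0.75078 <1
  x=-1.364: |R|=1.49650 >1
  x=-1.293: |R|=1.37885 >1
Interval (-1.0000, 0).

z* = -1.0000.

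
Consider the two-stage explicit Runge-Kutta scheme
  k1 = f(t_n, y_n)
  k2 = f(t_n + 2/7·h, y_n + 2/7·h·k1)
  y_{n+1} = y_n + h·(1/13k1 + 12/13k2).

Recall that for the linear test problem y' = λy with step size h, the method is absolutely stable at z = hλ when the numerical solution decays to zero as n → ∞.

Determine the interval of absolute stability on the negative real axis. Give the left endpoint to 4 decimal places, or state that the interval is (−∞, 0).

z∈(-3.7917,0).

With y'=λy (z=hλ):
  k1=λy_n ⇒ h·k1=z·y_n;  k2=λ(1+2/7z)y_n ⇒ h·k2=z(1+2/7z)y_n
  y_{n+1}/y_n = 1 + 1/13z + 12/13z(1+2/7z) = 1 + z + 24/91z²
  so R(z) = 1 + z + 24/91z².

Solve |R(x)|<1 on ℝ⁻.
x=-0.98: |R|=0.2733
R=1: x+24/91x²=0 ⇒ x=−91/24=-3.7917; min R=1−1/(4·24/91)=0.0521>−1
Confirm numerically:
  x=-3.135: |R|=0.45706 <1
  x=-3.005: |R|=0.37655 <1
  x=-1.587: |R|=0.07724 <1
  x=-3.969: |R|=1.18563 >1
  x=-3.925: |R|=1.13802 >1
Stable set (-3.7917, 0).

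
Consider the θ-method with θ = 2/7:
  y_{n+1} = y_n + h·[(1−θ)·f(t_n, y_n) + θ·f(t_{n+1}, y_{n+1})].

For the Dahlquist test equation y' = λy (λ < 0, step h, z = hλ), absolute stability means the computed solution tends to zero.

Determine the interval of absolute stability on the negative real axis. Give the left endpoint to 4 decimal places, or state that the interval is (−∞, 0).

On y'=λy, z=hλ:
  y_{n+1} = y_n + z·[5/7·y_n + 2/7·y_{n+1}] ⇒ (1 − 2/7z)y_{n+1} = (1 + 5/7z)y_n
  ⇒ R(z) = (1 + 5/7z)/(1 − 2/7z).

Solve |R(x)|<1 on ℝ⁻.
x=-1.68: |R|=0.1351
R=−1: 1+5/7x = −1+2/7x ⇒ -3/7x=2 ⇒ x=2/(-3/7)=-4.6667
Confirm numerically:
  x=-4.094: |R|=0.88688 <1
  x=-3.507: |R|=0.75175 <1
  x=-2.310: |R|=0.39157 <1
  x=-5.183: |R|=1.08920 >1
  x=-4.770: |R|=1.01874 >1
Interval (-4.6667, 0).

z∈(-4.6667,0).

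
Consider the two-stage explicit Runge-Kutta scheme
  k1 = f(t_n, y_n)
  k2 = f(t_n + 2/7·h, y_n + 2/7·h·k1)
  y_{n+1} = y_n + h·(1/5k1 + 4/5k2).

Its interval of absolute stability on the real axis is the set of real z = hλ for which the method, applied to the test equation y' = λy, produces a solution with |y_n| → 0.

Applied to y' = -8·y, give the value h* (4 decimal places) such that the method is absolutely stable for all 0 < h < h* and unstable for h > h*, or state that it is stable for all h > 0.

Test eqn y'=λy, z=hλ:
  k1=λy_n ⇒ h·k1=z·y_n;  k2=λ(1+2/7z)y_n ⇒ h·k2=z(1+2/7z)y_n
  y_{n+1}/y_n = 1 + 1/5z + 4/5z(1+2/7z) = 1 + z + 8/35z²
  ⇒ R(z) = 1 + z + 8/35z².

Solve |R(x)|<1 on ℝ⁻.
x=-1.36: |R|=0.0628
R=1: x+8/35x²=0 ⇒ x=−35/8=-4.3750; min R=1−1/(4·8/35)=-0.0938>−1
Confirm numerically:
  x=-2.989: |R|=0.05308 <1
  x=-2.667: |R|=0.04120 <1
  x=-2.359: |R|=0.08703 <1
  x=-2.197: |R|=0.09373 <1
  x=-4.925: |R|=1.61914 >1
  x=-4.889: |R|=1.57439 >1
  x=-4.848: |R|=1.52414 >1
Stable set (-4.3750, 0).

(-4.3750,0); λ=-8 ⇒ h* = (35/8)/8 = 0.5469.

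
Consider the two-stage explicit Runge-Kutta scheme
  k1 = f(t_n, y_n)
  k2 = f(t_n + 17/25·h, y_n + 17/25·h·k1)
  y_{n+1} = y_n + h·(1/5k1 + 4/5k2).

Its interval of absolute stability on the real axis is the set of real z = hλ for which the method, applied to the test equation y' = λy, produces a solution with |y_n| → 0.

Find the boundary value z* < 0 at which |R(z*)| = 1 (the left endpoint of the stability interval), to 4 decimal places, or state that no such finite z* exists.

z* = -1.8382.

Test eqn y'=λy, z=hλ:
  k1=λy_n ⇒ h·k1=z·y_n;  k2=λ(1+17/25z)y_n ⇒ h·k2=z(1+17/25z)y_n
  y_{n+1}/y_n = 1 + 1/5z + 4/5z(1+17/25z) = 1 + z + 68/125z²
  so R(z) = 1 + z + 68/125z².

Find x<0 with |R(x)|<1.
x=-0.85: |R|=0.5430
R=1: x+68/125x²=0 ⇒ x=−125/68=-1.8382; min R=1−1/(4·68/125)=0.5404>−1
Confirm numerically:
  x=-1.259: |R|=0.60328 <1
  x=-1.173: |R|=0.57551 <1
  x=-0.926: |R|=0.54047 <1
  x=-0.799: |R|=0.54829 <1
  x=-2.059: |R|=1.24728 >1
  x=-1.916: |R|=1.08105 >1
So |R|<1 on (-1.8382, 0).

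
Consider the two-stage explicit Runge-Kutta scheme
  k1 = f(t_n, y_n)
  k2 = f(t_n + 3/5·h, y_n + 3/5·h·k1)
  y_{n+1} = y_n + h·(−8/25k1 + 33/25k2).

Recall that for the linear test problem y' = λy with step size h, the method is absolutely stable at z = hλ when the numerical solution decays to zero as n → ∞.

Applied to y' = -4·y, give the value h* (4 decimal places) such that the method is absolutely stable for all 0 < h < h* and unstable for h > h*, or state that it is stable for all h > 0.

On y'=λy, z=hλ:
  k1=λy_n ⇒ h·k1=z·y_n;  k2=λ(1+3/5z)y_n ⇒ h·k2=z(1+3/5z)y_n
  y_{n+1}/y_n = 1 − 8/25z + 33/25z(1+3/5z) = 1 + z + 99/125z²
  so R(z) = 1 + z + 99/125z².

Solve |R(x)|<1 on ℝ⁻.
x=-0.82: |R|=0.7125
R=1: x+99/125x²=0 ⇒ x=−125/99=-1.2626; min R=1−1/(4·99/125)=0.6843>−1
Confirm numerically:
  x=-1.108: |R|=0.86431 <1
  x=-0.924: |R|=0.75219 <1
  x=-0.815: |R|=0.71107 <1
  x=-0.781: |R|=0.70209 <1
  x=-1.731: |R|=1.64212 >1
  x=-1.664: |R|=1.52897 >1
  x=-1.486: |R|=1.26289 >1
Interval (-1.2626, 0).

(-1.2626,0); λ=-4 ⇒ h* = (125/99)/4 = 0.3157.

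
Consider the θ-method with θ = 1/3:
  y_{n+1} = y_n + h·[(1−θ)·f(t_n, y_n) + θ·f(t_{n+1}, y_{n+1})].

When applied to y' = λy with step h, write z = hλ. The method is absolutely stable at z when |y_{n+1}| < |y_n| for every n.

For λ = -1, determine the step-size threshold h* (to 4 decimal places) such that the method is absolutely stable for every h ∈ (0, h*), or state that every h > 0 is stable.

Set f=λy, z=hλ:
  y_{n+1} = y_n + z·[2/3·y_n + 1/3·y_{n+1}] ⇒ (1 − 1/3z)y_{n+1} = (1 + 2/3z)y_n
  so R(z) = (1 + 2/3z)/(1 − 1/3z).

Solve |R(x)|<1 on ℝ⁻.
x=-1.55: |R|=0.0220
R=−1: 1+2/3x = −1+1/3x ⇒ -1/3x=2 ⇒ x=2/(-1/3)=-6.0000
Confirm numerically:
  x=-3.519: |R|=0.61942 <1
  x=-3.400: |R|=0.59375 <1
  x=-2.689: |R|=0.41800 <1
  x=-6.443: |R|=1.04691 >1
  x=-6.098: |R|=1.01077 >1
  x=-6.085: |R|=1.00936 >1
So |R|<1 on (-6.0000, 0).

(-6.0000,0); λ=-1 ⇒ h* = (6)/1 = 6.0000.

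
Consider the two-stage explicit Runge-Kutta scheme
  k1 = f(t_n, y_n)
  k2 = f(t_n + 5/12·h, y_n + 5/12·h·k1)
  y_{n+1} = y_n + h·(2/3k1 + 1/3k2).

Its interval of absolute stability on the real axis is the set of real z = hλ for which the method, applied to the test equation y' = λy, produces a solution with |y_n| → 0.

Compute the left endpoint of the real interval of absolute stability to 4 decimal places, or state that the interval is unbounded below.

On y'=λy, z=hλ:
  k1=λy_n ⇒ h·k1=z·y_n;  k2=λ(1+5/12z)y_n ⇒ h·k2=z(1+5/12z)y_n
  y_{n+1}/y_n = 1 + 2/3z + 1/3z(1+5/12z) = 1 + z + 5/36z²
  ⇒ R(z) = 1 + z + 5/36z².

Find x<0 with |R(x)|<1.
x=-0.93: |R|=0.1901
R=1: x+5/36x²=0 ⇒ x=−36/5=-7.2000; min R=1−1/(4·5/36)=-0.8000>−1
Confirm numerically:
  x=-6.766: |R|=0.59216 <1
  x=-5.615: |R|=0.23608 <1
  x=-4.758: |R|=0.61375 <1
  x=-7.749: |R|=1.59086 >1
  x=-7.267: |R|=1.06762 >1
Stable set (-7.2000, 0).

left endpoint -7.2000.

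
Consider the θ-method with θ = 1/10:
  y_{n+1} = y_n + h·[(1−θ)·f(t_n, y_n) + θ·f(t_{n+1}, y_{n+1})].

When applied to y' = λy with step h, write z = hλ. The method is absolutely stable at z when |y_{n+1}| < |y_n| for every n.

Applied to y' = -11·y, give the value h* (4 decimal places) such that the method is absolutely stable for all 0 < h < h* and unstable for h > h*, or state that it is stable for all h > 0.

(-2.5000,0); λ=-11 ⇒ h* = (5/2)/11 = 0.2273.

On y'=λy, z=hλ:
  y_{n+1} = y_n + z·[9/10·y_n + 1/10·y_{n+1}] ⇒ (1 − 1/10z)y_{n+1} = (1 + 9/10z)y_n
  ⇒ R(z) = (1 + 9/10z)/(1 − 1/10z).

Boundary: |R(x)|=1, x<0.
x=-0.91: |R|=0.1659
R=−1: 1+9/10x = −1+1/10x ⇒ -4/5x=2 ⇒ x=2/(-4/5)=-2.5000
Confirm numerically:
  x=-2.291: |R|=0.86397 <1
  x=-1.911: |R|=0.60440 <1
  x=-1.398: |R|=0.22653 <1
  x=-1.056: |R|=0.04486 <1
  x=-2.660: |R|=1.10111 >1
  x=-2.597: |R|=1.06160 >1
Interval (-2.5000, 0).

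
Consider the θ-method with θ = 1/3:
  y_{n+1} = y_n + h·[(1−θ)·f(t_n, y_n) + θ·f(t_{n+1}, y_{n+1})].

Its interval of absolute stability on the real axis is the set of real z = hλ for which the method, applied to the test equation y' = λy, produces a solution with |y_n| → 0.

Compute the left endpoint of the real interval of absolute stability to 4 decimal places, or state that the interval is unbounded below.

On y'=λy, z=hλ:
  y_{n+1} = y_n + z·[2/3·y_n + 1/3·y_{n+1}] ⇒ (1 − 1/3z)y_{n+1} = (1 + 2/3z)y_n
  Hence R(z) = (1 + 2/3z)/(1 − 1/3z).

Need |R(x)|<1, x<0.
x=-1.69: |R|=0.0810
R=−1: 1+2/3x = −1+1/3x ⇒ -1/3x=2 ⇒ x=2/(-1/3)=-6.0000
Confirm numerically:
  x=-4.562: |R|=0.80984 <1
  x=-3.470: |R|=0.60896 <1
  x=-2.466: |R|=0.35346 <1
  x=-6.428: |R|=1.04540 >1
  x=-6.351: |R|=1.03754 >1
Stable set (-6.0000, 0).

z* = -6.0000.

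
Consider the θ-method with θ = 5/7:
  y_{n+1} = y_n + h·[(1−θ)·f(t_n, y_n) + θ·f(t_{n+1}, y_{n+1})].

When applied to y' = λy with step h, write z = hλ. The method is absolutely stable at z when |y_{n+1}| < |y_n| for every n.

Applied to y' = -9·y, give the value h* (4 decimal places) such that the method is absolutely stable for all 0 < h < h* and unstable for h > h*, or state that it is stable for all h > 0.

Test eqn y'=λy, z=hλ:
  y_{n+1} = y_n + z·[2/7·y_n + 5/7·y_{n+1}] ⇒ (1 − 5/7z)y_{n+1} = (1 + 2/7z)y_n
  ⇒ R(z) = (1 + 2/7z)/(1 − 5/7z).

Solve |R(x)|<1 on ℝ⁻.
x=-1.6: |R|=0.2533
x=-2: |R|=0.1765
x=-10: |R|=0.2281
x=-100: |R|=0.3807
θ=5/7≥1/2 ⇒ |1+2/7x|<|1−5/7x| ∀x<0 ⇒ interval (−∞,0).

interval (−∞, 0). Any h>0 works for λ=-9.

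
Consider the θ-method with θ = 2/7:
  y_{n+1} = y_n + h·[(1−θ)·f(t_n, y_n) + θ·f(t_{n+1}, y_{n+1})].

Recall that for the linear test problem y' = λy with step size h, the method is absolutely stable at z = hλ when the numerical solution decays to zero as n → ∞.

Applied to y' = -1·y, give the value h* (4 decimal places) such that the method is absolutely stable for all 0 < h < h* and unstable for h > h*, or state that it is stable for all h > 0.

(-4.6667,0); λ=-1 ⇒ h* = (14/3)/1 = 4.6667.

Set f=λy, z=hλ:
  y_{n+1} = y_n + z·[5/7·y_n + 2/7·y_{n+1}] ⇒ (1 − 2/7z)y_{n+1} = (1 + 5/7z)y_n
  ⇒ R(z) = (1 + 5/7z)/(1 − 2/7z).

Boundary: |R(x)|=1, x<0.
x=-1.61: |R|=0.1027
R=−1: 1+5/7x = −1+2/7x ⇒ -3/7x=2 ⇒ x=2/(-3/7)=-4.6667
Confirm numerically:
  x=-3.152: |R|=0.65845 <1
  x=-2.825: |R|=0.56324 <1
  x=-2.009: |R|=0.27637 <1
  x=-4.864: |R|=1.03539 >1
  x=-4.789: |R|=1.02214 >1
  x=-4.775: |R|=1.01964 >1
Stable set (-4.6667, 0).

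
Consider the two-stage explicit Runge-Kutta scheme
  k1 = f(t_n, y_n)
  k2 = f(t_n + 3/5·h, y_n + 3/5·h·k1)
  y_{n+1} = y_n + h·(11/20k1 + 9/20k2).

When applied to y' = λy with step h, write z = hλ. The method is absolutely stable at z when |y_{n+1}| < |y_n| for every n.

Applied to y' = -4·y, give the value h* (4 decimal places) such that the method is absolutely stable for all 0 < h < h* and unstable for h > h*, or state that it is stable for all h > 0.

(-3.7037,0); λ=-4 ⇒ h* = (100/27)/4 = 0.9259.

Set f=λy, z=hλ:
  k1=λy_n ⇒ h·k1=z·y_n;  k2=λ(1+3/5z)y_n ⇒ h·k2=z(1+3/5z)y_n
  y_{n+1}/y_n = 1 + 11/20z + 9/20z(1+3/5z) = 1 + z + 27/100z²
  so R(z) = 1 + z + 27/100z².

Boundary: |R(x)|=1, x<0.
x=-0.43: |R|=0.6199
R=1: x+27/100x²=0 ⇒ x=−100/27=-3.7037; min R=1−1/(4·27/100)=0.0741>−1
Confirm numerically:
  x=-3.670: |R|=0.96660 <1
  x=-2.997: |R|=0.42814 <1
  x=-2.490: |R|=0.18403 <1
  x=-1.986: |R|=0.07893 <1
  x=-4.154: |R|=1.50504 >1
  x=-4.102: |R|=1.44113 >1
  x=-3.895: |R|=1.20118 >1
So |R|<1 on (-3.7037, 0).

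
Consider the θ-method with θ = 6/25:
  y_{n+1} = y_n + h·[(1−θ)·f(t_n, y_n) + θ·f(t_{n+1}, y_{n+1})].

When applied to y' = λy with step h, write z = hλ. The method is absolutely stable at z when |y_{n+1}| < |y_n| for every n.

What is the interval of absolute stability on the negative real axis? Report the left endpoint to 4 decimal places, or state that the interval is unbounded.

z∈(-3.8462,0).

Test eqn y'=λy, z=hλ:
  y_{n+1} = y_n + z·[19/25·y_n + 6/25·y_{n+1}] ⇒ (1 − 6/25z)y_{n+1} = (1 + 19/25z)y_n
  so R(z) = (1 + 19/25z)/(1 − 6/25z).

Find x<0 with |R(x)|<1.
x=-0.65: |R|=0.4377
R=−1: 1+19/25x = −1+6/25x ⇒ -13/25x=2 ⇒ x=2/(-13/25)=-3.8462
Confirm numerically:
  x=-2.139: |R|=0.41341 <1
  x=-2.132: |R|=0.41035 <1
  x=-2.047: |R|=0.37265 <1
  x=-4.412: |R|=1.14291 >1
  x=-4.285: |R|=1.11250 >1
  x=-4.135: |R|=1.07539 >1
Stable set (-3.8462, 0).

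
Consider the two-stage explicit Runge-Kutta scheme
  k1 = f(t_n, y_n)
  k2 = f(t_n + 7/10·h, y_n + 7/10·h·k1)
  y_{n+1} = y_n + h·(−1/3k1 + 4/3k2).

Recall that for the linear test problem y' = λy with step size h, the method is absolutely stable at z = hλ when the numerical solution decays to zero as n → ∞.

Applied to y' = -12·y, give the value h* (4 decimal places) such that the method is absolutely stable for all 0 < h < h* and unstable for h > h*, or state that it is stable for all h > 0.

(-1.0714,0); λ=-12 ⇒ h* = (15/14)/12 = 0.0893.

Test eqn y'=λy, z=hλ:
  k1=λy_n ⇒ h·k1=z·y_n;  k2=λ(1+7/10z)y_n ⇒ h·k2=z(1+7/10z)y_n
  y_{n+1}/y_n = 1 − 1/3z + 4/3z(1+7/10z) = 1 + z + 14/15z²
  ⇒ R(z) = 1 + z + 14/15z².

Boundary: |R(x)|=1, x<0.
x=-1.37: |R|=1.3818
R=1: x+14/15x²=0 ⇒ x=−15/14=-1.0714; min R=1−1/(4·14/15)=0.7321>−1
Confirm numerically:
  x=-0.923: |R|=0.87213 <1
  x=-0.914: |R|=0.86570 <1
  x=-0.874: |R|=0.83895 <1
  x=-0.707: |R|=0.75953 <1
  x=-1.654: |R|=1.89933 >1
  x=-1.187: |R|=1.12804 >1
So |R|<1 on (-1.0714, 0).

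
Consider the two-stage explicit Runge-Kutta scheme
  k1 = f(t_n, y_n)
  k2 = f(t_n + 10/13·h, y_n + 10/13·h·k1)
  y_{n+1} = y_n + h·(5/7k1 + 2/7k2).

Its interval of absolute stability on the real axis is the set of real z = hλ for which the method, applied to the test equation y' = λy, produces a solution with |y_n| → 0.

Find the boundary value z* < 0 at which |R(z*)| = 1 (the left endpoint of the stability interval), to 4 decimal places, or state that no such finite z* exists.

left endpoint -4.5500.

With y'=λy (z=hλ):
  k1=λy_n ⇒ h·k1=z·y_n;  k2=λ(1+10/13z)y_n ⇒ h·k2=z(1+10/13z)y_n
  y_{n+1}/y_n = 1 + 5/7z + 2/7z(1+10/13z) = 1 + z + 20/91z²
  ⇒ R(z) = 1 + z + 20/91z².

Find x<0 with |R(x)|<1.
x=-1.12: |R|=0.1557
R=1: x+20/91x²=0 ⇒ x=−91/20=-4.5500; min R=1−1/(4·20/91)=-0.1375>−1
Confirm numerically:
  x=-4.421: |R|=0.87466 <1
  x=-3.202: |R|=0.05136 <1
  x=-3.010: |R|=0.01877 <1
  x=-4.862: |R|=1.33339 >1
  x=-4.763: |R|=1.22297 >1
Interval (-4.5500, 0).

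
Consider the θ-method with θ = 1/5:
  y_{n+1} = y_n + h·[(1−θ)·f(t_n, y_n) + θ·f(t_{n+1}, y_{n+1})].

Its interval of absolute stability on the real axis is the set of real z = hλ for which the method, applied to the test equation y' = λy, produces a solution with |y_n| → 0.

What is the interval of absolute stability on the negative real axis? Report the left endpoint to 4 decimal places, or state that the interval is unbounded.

(-3.3333, 0).

With y'=λy (z=hλ):
  y_{n+1} = y_n + z·[4/5·y_n + 1/5·y_{n+1}] ⇒ (1 − 1/5z)y_{n+1} = (1 + 4/5z)y_n
  Hence R(z) = (1 + 4/5z)/(1 − 1/5z).

Find x<0 with |R(x)|<1.
x=-1.54: |R|=0.1774
R=−1: 1+4/5x = −1+1/5x ⇒ -3/5x=2 ⇒ x=2/(-3/5)=-3.3333
Confirm numerically:
  x=-3.281: |R|=0.98104 <1
  x=-3.037: |R|=0.88939 <1
  x=-2.641: |R|=0.72818 <1
  x=-3.925: |R|=1.19888 >1
  x=-3.787: |R|=1.15489 >1
  x=-3.607: |R|=1.09539 >1
Stable set (-3.3333, 0).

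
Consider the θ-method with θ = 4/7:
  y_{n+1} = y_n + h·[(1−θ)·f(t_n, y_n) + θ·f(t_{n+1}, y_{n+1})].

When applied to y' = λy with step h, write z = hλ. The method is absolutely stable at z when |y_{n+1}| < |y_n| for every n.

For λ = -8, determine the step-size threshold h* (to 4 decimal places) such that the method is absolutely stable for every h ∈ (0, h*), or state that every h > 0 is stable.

Set f=λy, z=hλ:
  y_{n+1} = y_n + z·[3/7·y_n + 4/7·y_{n+1}] ⇒ (1 − 4/7z)y_{n+1} = (1 + 3/7z)y_n
  ⇒ R(z) = (1 + 3/7z)/(1 − 4/7z).

Need |R(x)|<1, x<0.
x=-1.59: |R|=0.1669
x=-2: |R|=0.0667
x=-10: |R|=0.4894
x=-100: |R|=0.7199
θ=4/7≥1/2 ⇒ |1+3/7x|<|1−4/7x| ∀x<0 ⇒ unbounded interval.

interval (−∞, 0). Any h>0 works for λ=-8.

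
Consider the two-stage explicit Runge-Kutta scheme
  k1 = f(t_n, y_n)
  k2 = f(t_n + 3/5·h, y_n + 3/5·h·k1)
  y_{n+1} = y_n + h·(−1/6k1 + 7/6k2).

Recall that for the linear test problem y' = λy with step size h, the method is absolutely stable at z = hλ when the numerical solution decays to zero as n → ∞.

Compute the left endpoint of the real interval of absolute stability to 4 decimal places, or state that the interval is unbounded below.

Set f=λy, z=hλ:
  k1=λy_n ⇒ h·k1=z·y_n;  k2=λ(1+3/5z)y_n ⇒ h·k2=z(1+3/5z)y_n
  y_{n+1}/y_n = 1 − 1/6z + 7/6z(1+3/5z) = 1 + z + 7/10z²
  so R(z) = 1 + z + 7/10z².

Boundary: |R(x)|=1, x<0.
x=-0.57: |R|=0.6574
R=1: x+7/10x²=0 ⇒ x=−10/7=-1.4286; min R=1−1/(4·7/10)=0.6429>−1
Confirm numerically:
  x=-1.338: |R|=0.91517 <1
  x=-0.947: |R|=0.68077 <1
  x=-0.939: |R|=0.67820 <1
  x=-2.022: |R|=1.83994 >1
  x=-1.986: |R|=1.77494 >1
So |R|<1 on (-1.4286, 0).

z* = -1.4286.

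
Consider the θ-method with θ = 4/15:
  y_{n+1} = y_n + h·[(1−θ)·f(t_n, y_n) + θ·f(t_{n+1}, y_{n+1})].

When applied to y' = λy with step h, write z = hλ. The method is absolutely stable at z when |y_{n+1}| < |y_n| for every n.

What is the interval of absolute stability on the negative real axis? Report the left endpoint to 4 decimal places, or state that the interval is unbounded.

With y'=λy (z=hλ):
  y_{n+1} = y_n + z·[11/15·y_n + 4/15·y_{n+1}] ⇒ (1 − 4/15z)y_{n+1} = (1 + 11/15z)y_n
  ⇒ R(z) = (1 + 11/15z)/(1 − 4/15z).

Find x<0 with |R(x)|<1.
x=-1.63: |R|=0.1362
R=−1: 1+11/15x = −1+4/15x ⇒ -7/15x=2 ⇒ x=2/(-7/15)=-4.2857
Confirm numerically:
  x=-3.600: |R|=0.83673 <1
  x=-2.878: |R|=0.62832 <1
  x=-2.843: |R|=0.61706 <1
  x=-2.703: |R|=0.57078 <1
  x=-4.750: |R|=1.09559 >1
  x=-4.582: |R|=1.06223 >1
Stable set (-4.2857, 0).

(-4.2857, 0).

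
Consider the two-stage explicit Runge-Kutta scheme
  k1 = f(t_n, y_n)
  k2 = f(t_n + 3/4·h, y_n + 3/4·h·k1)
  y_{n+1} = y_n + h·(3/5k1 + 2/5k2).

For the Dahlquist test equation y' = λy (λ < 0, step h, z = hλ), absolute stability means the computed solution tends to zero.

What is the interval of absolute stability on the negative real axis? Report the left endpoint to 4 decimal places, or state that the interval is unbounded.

z∈(-3.3333,0).

Set f=λy, z=hλ:
  k1=λy_n ⇒ h·k1=z·y_n;  k2=λ(1+3/4z)y_n ⇒ h·k2=z(1+3/4z)y_n
  y_{n+1}/y_n = 1 + 3/5z + 2/5z(1+3/4z) = 1 + z + 3/10z²
  Hence R(z) = 1 + z + 3/10z².

Boundary: |R(x)|=1, x<0.
x=-0.5: |R|=0.5750
R=1: x+3/10x²=0 ⇒ x=−10/3=-3.3333; min R=1−1/(4·3/10)=0.1667>−1
Confirm numerically:
  x=-2.722: |R|=0.50079 <1
  x=-2.189: |R|=0.24852 <1
  x=-1.480: |R|=0.17712 <1
  x=-1.442: |R|=0.18181 <1
  x=-3.870: |R|=1.62307 >1
  x=-3.843: |R|=1.58759 >1
  x=-3.830: |R|=1.57067 >1
Stable set (-3.3333, 0).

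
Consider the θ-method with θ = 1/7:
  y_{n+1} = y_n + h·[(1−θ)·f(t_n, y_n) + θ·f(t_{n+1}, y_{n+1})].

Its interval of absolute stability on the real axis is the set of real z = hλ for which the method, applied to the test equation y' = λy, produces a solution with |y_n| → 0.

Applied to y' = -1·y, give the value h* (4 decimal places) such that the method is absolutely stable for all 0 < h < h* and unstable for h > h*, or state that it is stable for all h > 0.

With y'=λy (z=hλ):
  y_{n+1} = y_n + z·[6/7·y_n + 1/7·y_{n+1}] ⇒ (1 − 1/7z)y_{n+1} = (1 + 6/7z)y_n
  Hence R(z) = (1 + 6/7z)/(1 − 1/7z).

Find x<0 with |R(x)|<1.
x=-1.1: |R|=0.0494
R=−1: 1+6/7x = −1+1/7x ⇒ -5/7x=2 ⇒ x=2/(-5/7)=-2.8000
Confirm numerically:
  x=-2.761: |R|=0.98002 <1
  x=-2.643: |R|=0.91859 <1
  x=-2.426: |R|=0.80161 <1
  x=-2.314: |R|=0.73910 <1
  x=-3.145: |R|=1.17003 >1
  x=-3.092: |R|=1.14467 >1
  x=-2.975: |R|=1.08772 >1
So |R|<1 on (-2.8000, 0).

(-2.8000,0); λ=-1 ⇒ h* = (14/5)/1 = 2.8000.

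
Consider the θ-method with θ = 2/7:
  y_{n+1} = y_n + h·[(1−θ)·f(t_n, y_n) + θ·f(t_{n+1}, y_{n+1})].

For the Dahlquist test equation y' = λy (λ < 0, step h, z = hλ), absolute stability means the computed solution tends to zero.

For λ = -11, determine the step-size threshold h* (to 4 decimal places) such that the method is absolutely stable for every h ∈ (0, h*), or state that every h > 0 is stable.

Set f=λy, z=hλ:
  y_{n+1} = y_n + z·[5/7·y_n + 2/7·y_{n+1}] ⇒ (1 − 2/7z)y_{n+1} = (1 + 5/7z)y_n
  Hence R(z) = (1 + 5/7z)/(1 − 2/7z).

Solve |R(x)|<1 on ℝ⁻.
x=-1.63: |R|=0.1121
R=−1: 1+5/7x = −1+2/7x ⇒ -3/7x=2 ⇒ x=2/(-3/7)=-4.6667
Confirm numerically:
  x=-4.471: |R|=0.96318 <1
  x=-3.921: |R|=0.84928 <1
  x=-2.109: |R|=0.31601 <1
  x=-5.240: |R|=1.09840 >1
  x=-5.055: |R|=1.06809 >1
  x=-5.054: |R|=1.06792 >1
Interval (-4.6667, 0).

(-4.6667,0); λ=-11 ⇒ h* = (14/3)/11 = 0.4242.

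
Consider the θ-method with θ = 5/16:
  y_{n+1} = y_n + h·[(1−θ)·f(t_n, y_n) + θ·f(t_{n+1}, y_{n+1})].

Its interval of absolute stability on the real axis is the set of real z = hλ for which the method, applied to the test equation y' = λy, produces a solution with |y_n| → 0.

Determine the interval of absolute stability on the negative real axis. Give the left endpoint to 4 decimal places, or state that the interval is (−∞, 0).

Test eqn y'=λy, z=hλ:
  y_{n+1} = y_n + z·[11/16·y_n + 5/16·y_{n+1}] ⇒ (1 − 5/16z)y_{n+1} = (1 + 11/16z)y_n
  ⇒ R(z) = (1 + 11/16z)/(1 − 5/16z).

Find x<0 with |R(x)|<1.
x=-1.72: |R|=0.1187
R=−1: 1+11/16x = −1+5/16x ⇒ -3/8x=2 ⇒ x=2/(-3/8)=-5.3333
Confirm numerically:
  x=-4.951: |R|=0.94371 <1
  x=-4.384: |R|=0.84979 <1
  x=-3.282: |R|=0.62024 <1
  x=-2.192: |R|=0.30089 <1
  x=-5.830: |R|=1.06600 >1
  x=-5.751: |R|=1.05599 >1
  x=-5.729: |R|=1.05318 >1
So |R|<1 on (-5.3333, 0).

z∈(-5.3333,0).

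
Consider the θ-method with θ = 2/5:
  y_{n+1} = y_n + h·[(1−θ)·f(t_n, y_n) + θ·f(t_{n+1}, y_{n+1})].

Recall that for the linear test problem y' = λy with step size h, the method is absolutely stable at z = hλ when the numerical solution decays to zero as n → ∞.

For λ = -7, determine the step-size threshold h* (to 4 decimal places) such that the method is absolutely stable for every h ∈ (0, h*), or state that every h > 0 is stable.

(-10.0000,0); λ=-7 ⇒ h* = (10)/7 = 1.4286.

On y'=λy, z=hλ:
  y_{n+1} = y_n + z·[3/5·y_n + 2/5·y_{n+1}] ⇒ (1 − 2/5z)y_{n+1} = (1 + 3/5z)y_n
  so R(z) = (1 + 3/5z)/(1 − 2/5z).

Solve |R(x)|<1 on ℝ⁻.
x=-1.68: |R|=0.0048
R=−1: 1+3/5x = −1+2/5x ⇒ -1/5x=2 ⇒ x=2/(-1/5)=-10.0000
Confirm numerically:
  x=-9.972: |R|=0.99888 <1
  x=-5.947: |R|=0.76009 <1
  x=-5.652: |R|=0.73332 <1
  x=-5.333: |R|=0.70209 <1
  x=-10.200: |R|=1.00787 >1
  x=-10.126: |R|=1.00499 >1
  x=-10.039: |R|=1.00156 >1
Interval (-10.0000, 0).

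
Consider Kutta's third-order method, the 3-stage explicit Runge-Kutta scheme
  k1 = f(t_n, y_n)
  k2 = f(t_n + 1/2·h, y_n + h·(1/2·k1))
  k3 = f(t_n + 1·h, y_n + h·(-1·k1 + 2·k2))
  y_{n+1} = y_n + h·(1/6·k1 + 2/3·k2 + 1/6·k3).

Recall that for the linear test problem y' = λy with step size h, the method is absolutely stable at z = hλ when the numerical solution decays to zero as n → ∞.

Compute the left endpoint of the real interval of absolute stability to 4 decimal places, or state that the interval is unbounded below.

Set f=λy, z=hλ:
  order 3, 3-stage ⇒ R(z)=1+z+z^2/2+z^3/6
  (e.g. R(-1.41)=0.11685, |R|=0.11685)

Solve |R(x)|<1 on ℝ⁻.
x=-1.41: |R|=0.1168
|R(-1.99)|=0.3234 |R(-1.7)|=0.0738 |R(-1.05)|=0.3083
Bisect:
  x_lo=-3.3141 |R|=2.8892  x_hi=-0.0871 |R|=0.9166
  mid=-1.70063 |R|=0.07430 →hi
  mid=-2.50738 |R|=0.99120 →hi
  mid=-2.91076 |R|=1.78474 →lo
  mid=-2.70907 |R|=1.35321 →lo
  mid=-2.60822 |R|=1.16403 →lo
  mid=-2.55780 |R|=1.07563 →lo
  mid=-2.53259 |R|=1.03293 →lo
  ...
  [-2.51289,-2.51270] ⇒ x*=-2.5127
Stable set (-2.5127, 0).

left endpoint -2.5127.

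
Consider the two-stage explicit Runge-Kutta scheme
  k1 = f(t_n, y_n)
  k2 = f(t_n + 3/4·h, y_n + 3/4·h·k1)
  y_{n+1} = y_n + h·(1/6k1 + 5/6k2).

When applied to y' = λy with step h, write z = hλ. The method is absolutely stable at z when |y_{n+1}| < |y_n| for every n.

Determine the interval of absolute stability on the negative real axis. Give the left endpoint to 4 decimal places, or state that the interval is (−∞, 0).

z∈(-1.6000,0).

Test eqn y'=λy, z=hλ:
  k1=λy_n ⇒ h·k1=z·y_n;  k2=λ(1+3/4z)y_n ⇒ h·k2=z(1+3/4z)y_n
  y_{n+1}/y_n = 1 + 1/6z + 5/6z(1+3/4z) = 1 + z + 5/8z²
  so R(z) = 1 + z + 5/8z².

Need |R(x)|<1, x<0.
x=-1.48: |R|=0.8890
R=1: x+5/8x²=0 ⇒ x=−8/5=-1.6000; min R=1−1/(4·5/8)=0.6000>−1
Confirm numerically:
  x=-1.389: |R|=0.81683 <1
  x=-1.184: |R|=0.69216 <1
  x=-1.144: |R|=0.67396 <1
  x=-1.969: |R|=1.45410 >1
  x=-1.800: |R|=1.22500 >1
  x=-1.737: |R|=1.14873 >1
Stable set (-1.6000, 0).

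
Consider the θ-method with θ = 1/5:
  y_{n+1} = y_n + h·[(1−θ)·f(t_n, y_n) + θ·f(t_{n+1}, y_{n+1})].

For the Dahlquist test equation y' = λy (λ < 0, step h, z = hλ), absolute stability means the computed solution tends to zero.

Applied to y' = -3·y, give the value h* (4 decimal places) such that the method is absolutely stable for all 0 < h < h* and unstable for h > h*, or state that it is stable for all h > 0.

Test eqn y'=λy, z=hλ:
  y_{n+1} = y_n + z·[4/5·y_n + 1/5·y_{n+1}] ⇒ (1 − 1/5z)y_{n+1} = (1 + 4/5z)y_n
  Hence R(z) = (1 + 4/5z)/(1 − 1/5z).

Find x<0 with |R(x)|<1.
x=-0.51: |R|=0.5372
R=−1: 1+4/5x = −1+1/5x ⇒ -3/5x=2 ⇒ x=2/(-3/5)=-3.3333
Confirm numerically:
  x=-2.941: |R|=0.85178 <1
  x=-2.218: |R|=0.53644 <1
  x=-1.874: |R|=0.36311 <1
  x=-3.885: |R|=1.18627 >1
  x=-3.815: |R|=1.16393 >1
  x=-3.605: |R|=1.09471 >1
Stable set (-3.3333, 0).

(-3.3333,0); λ=-3 ⇒ h* = (10/3)/3 = 1.1111.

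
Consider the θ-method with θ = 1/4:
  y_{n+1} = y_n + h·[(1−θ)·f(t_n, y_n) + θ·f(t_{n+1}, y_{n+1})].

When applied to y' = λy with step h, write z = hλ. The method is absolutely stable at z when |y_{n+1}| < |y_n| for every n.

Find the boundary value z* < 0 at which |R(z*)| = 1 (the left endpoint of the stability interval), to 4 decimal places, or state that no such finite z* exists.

left endpoint -4.0000.

Test eqn y'=λy, z=hλ:
  y_{n+1} = y_n + z·[3/4·y_n + 1/4·y_{n+1}] ⇒ (1 − 1/4z)y_{n+1} = (1 + 3/4z)y_n
  R(z) = (1 + 3/4z)/(1 − 1/4z).

Need |R(x)|<1, x<0.
x=-1.61: |R|=0.1480
R=−1: 1+3/4x = −1+1/4x ⇒ -1/2x=2 ⇒ x=2/(-1/2)=-4.0000
Confirm numerically:
  x=-3.414: |R|=0.84192 <1
  x=-2.106: |R|=0.37963 <1
  x=-2.011: |R|=0.33821 <1
  x=-4.479: |R|=1.11299 >1
  x=-4.389: |R|=1.09274 >1
  x=-4.179: |R|=1.04377 >1
Interval (-4.0000, 0).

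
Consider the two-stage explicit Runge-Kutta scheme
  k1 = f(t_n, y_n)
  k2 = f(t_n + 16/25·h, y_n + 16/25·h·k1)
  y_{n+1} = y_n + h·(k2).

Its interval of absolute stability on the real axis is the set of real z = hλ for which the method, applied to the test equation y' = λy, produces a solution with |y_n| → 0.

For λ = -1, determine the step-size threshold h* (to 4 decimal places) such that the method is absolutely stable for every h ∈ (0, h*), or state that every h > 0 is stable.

(-1.5625,0); λ=-1 ⇒ h* = (25/16)/1 = 1.5625.

Set f=λy, z=hλ:
  k1=λy_n ⇒ h·k1=z·y_n;  k2=λ(1+16/25z)y_n ⇒ h·k2=z(1+16/25z)y_n
  y_{n+1}/y_n = 1 + z(1+16/25z) = 1 + z + 16/25z²
  Hence R(z) = 1 + z + 16/25z².

Boundary: |R(x)|=1, x<0.
x=-1.21: |R|=0.7270
R=1: x+16/25x²=0 ⇒ x=−25/16=-1.5625; min R=1−1/(4·16/25)=0.6094>−1
Confirm numerically:
  x=-1.078: |R|=0.66573 <1
  x=-1.015: |R|=0.64434 <1
  x=-0.917: |R|=0.62117 <1
  x=-1.933: |R|=1.45835 >1
  x=-1.749: |R|=1.20876 >1
Stable set (-1.5625, 0).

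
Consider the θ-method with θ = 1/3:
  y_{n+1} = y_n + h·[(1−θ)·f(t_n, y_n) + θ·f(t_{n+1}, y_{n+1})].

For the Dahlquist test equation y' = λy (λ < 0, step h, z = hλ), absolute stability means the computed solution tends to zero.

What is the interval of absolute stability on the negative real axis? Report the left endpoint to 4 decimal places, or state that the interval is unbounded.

With y'=λy (z=hλ):
  y_{n+1} = y_n + z·[2/3·y_n + 1/3·y_{n+1}] ⇒ (1 − 1/3z)y_{n+1} = (1 + 2/3z)y_n
  R(z) = (1 + 2/3z)/(1 − 1/3z).

Solve |R(x)|<1 on ℝ⁻.
x=-1.51: |R|=0.0044
R=−1: 1+2/3x = −1+1/3x ⇒ -1/3x=2 ⇒ x=2/(-1/3)=-6.0000
Confirm numerically:
  x=-5.681: |R|=0.96325 <1
  x=-4.539: |R|=0.80621 <1
  x=-4.105: |R|=0.73329 <1
  x=-3.204: |R|=0.54932 <1
  x=-6.491: |R|=1.05173 >1
  x=-6.397: |R|=1.04225 >1
  x=-6.163: |R|=1.01779 >1
So |R|<1 on (-6.0000, 0).

z∈(-6.0000,0).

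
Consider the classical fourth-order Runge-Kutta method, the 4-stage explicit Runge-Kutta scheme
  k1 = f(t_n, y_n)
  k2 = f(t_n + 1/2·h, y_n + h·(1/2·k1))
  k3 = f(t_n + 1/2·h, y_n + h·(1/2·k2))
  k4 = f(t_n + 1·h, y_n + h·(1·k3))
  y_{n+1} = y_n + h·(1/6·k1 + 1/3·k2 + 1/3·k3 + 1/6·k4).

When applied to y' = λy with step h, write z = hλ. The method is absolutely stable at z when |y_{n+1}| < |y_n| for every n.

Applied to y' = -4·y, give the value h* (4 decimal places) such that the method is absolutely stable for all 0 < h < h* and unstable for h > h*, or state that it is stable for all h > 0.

Test eqn y'=λy, z=hλ:
  order 4, 4-stage ⇒ R(z)=1+z+z^2/2+z^3/6+z^4/24
  (e.g. R(-1.69)=0.27347, |R|=0.27347)

Need |R(x)|<1, x<0.
x=-1.69: |R|=0.2735
|R(-2.27)|=0.4633 |R(-2.13)|=0.3855 |R(-1.97)|=0.3238
Bisect:
  x_lo=-3.5303 |R|=2.8402  x_hi=-0.2894 |R|=0.7487
  mid=-1.90988 |R|=0.30723 →hi
  mid=-2.72010 |R|=0.90608 →hi
  mid=-3.12522 |R|=1.64569 →lo
  mid=-2.92266 |R|=1.22764 →lo
  mid=-2.82138 |R|=1.05578 →lo
  mid=-2.77074 |R|=0.97828 →hi
  mid=-2.79606 |R|=1.01635 →lo
  mid=-2.78340 |R|=0.99715 →hi
  ...
  [-2.78538,-2.78518] ⇒ x*=-2.7853
Stable set (-2.7853, 0).

(-2.7853,0); λ=-4 ⇒ h* = 0.6963.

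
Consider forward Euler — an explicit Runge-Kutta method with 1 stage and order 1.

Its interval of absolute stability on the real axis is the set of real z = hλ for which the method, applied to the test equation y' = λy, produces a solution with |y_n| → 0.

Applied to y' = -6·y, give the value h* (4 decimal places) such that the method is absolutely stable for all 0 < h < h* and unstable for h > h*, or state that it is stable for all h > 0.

(-2.0000,0); λ=-6 ⇒ h* = 0.3333.

On y'=λy, z=hλ:
  order 1, 1-stage ⇒ R(z)=1+z
  (e.g. R(-0.59)=0.41000, |R|=0.41000)

Solve |R(x)|<1 on ℝ⁻.
x=-0.59: |R|=0.4100
|R(-2.35)|=1.3500 |R(-2.34)|=1.3400 |R(-1.85)|=0.8500
Bisect:
  x_lo=-2.8112 |R|=1.8112  x_hi=-0.3669 |R|=0.6331
  mid=-1.58905 |R|=0.58905 →hi
  mid=-2.20011 |R|=1.20011 →lo
  mid=-1.89458 |R|=0.89458 →hi
  mid=-2.04735 |R|=1.04735 →lo
  mid=-1.97096 |R|=0.97096 →hi
  mid=-2.00915 |R|=1.00915 →lo
  mid=-1.99006 |R|=0.99006 →hi
  mid=-1.99961 |R|=0.99961 →hi
  ...
  [-2.00005,-1.99990] ⇒ x*=-2.0000
So |R|<1 on (-2.0000, 0).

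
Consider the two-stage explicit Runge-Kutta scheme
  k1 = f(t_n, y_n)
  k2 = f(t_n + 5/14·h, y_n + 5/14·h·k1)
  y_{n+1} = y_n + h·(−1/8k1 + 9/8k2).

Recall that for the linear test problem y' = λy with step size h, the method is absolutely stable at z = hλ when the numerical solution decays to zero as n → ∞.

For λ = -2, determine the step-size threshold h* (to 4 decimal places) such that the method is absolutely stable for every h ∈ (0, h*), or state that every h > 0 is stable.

Set f=λy, z=hλ:
  k1=λy_n ⇒ h·k1=z·y_n;  k2=λ(1+5/14z)y_n ⇒ h·k2=z(1+5/14z)y_n
  y_{n+1}/y_n = 1 − 1/8z + 9/8z(1+5/14z) = 1 + z + 45/112z²
  so R(z) = 1 + z + 45/112z².

Need |R(x)|<1, x<0.
x=-1.24: |R|=0.3778
R=1: x+45/112x²=0 ⇒ x=−112/45=-2.4889; min R=1−1/(4·45/112)=0.3778>−1
Confirm numerically:
  x=-1.806: |R|=0.50448 <1
  x=-1.590: |R|=0.42575 <1
  x=-1.423: |R|=0.39059 <1
  x=-1.223: |R|=0.37796 <1
  x=-3.066: |R|=1.71093 >1
  x=-2.963: |R|=1.56443 >1
  x=-2.756: |R|=1.29578 >1
So |R|<1 on (-2.4889, 0).

(-2.4889,0); λ=-2 ⇒ h* = (112/45)/2 = 1.2444.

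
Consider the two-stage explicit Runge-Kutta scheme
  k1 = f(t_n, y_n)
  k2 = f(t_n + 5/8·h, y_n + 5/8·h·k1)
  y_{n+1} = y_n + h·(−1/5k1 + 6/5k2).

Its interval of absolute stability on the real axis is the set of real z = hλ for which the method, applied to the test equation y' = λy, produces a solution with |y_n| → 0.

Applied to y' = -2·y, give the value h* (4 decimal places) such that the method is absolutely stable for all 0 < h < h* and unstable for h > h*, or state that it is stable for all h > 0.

(-1.3333,0); λ=-2 ⇒ h* = (4/3)/2 = 0.6667.

On y'=λy, z=hλ:
  k1=λy_n ⇒ h·k1=z·y_n;  k2=λ(1+5/8z)y_n ⇒ h·k2=z(1+5/8z)y_n
  y_{n+1}/y_n = 1 − 1/5z + 6/5z(1+5/8z) = 1 + z + 3/4z²
  so R(z) = 1 + z + 3/4z².

Solve |R(x)|<1 on ℝ⁻.
x=-0.36: |R|=0.7372
R=1: x+3/4x²=0 ⇒ x=−4/3=-1.3333; min R=1−1/(4·3/4)=0.6667>−1
Confirm numerically:
  x=-1.276: |R|=0.94513 <1
  x=-1.195: |R|=0.87602 <1
  x=-0.613: |R|=0.66883 <1
  x=-0.600: |R|=0.67000 <1
  x=-1.822: |R|=1.66776 >1
  x=-1.689: |R|=1.45054 >1
Interval (-1.3333, 0).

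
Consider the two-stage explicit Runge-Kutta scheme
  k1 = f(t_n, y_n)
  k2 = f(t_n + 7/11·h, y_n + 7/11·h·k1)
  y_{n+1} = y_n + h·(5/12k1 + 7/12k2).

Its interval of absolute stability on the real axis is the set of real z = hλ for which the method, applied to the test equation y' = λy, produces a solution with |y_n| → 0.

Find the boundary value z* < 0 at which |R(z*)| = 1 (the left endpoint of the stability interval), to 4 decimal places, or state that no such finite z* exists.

left endpoint -2.6939.

Set f=λy, z=hλ:
  k1=λy_n ⇒ h·k1=z·y_n;  k2=λ(1+7/11z)y_n ⇒ h·k2=z(1+7/11z)y_n
  y_{n+1}/y_n = 1 + 5/12z + 7/12z(1+7/11z) = 1 + z + 49/132z²
  ⇒ R(z) = 1 + z + 49/132z².

Solve |R(x)|<1 on ℝ⁻.
x=-1.04: |R|=0.3615
R=1: x+49/132x²=0 ⇒ x=−132/49=-2.6939; min R=1−1/(4·49/132)=0.3265>−1
Confirm numerically:
  x=-2.659: |R|=0.96557 <1
  x=-1.634: |R|=0.35712 <1
  x=-1.598: |R|=0.34993 <1
  x=-1.480: |R|=0.33310 <1
  x=-3.223: |R|=1.63305 >1
  x=-3.109: |R|=1.47909 >1
  x=-2.876: |R|=1.19444 >1
Interval (-2.6939, 0).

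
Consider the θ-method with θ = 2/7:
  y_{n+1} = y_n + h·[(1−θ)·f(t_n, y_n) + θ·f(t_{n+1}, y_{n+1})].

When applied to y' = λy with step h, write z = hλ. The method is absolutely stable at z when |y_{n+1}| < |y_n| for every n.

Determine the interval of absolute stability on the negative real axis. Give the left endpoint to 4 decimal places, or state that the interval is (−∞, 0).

(-4.6667, 0).

Set f=λy, z=hλ:
  y_{n+1} = y_n + z·[5/7·y_n + 2/7·y_{n+1}] ⇒ (1 − 2/7z)y_{n+1} = (1 + 5/7z)y_n
  so R(z) = (1 + 5/7z)/(1 − 2/7z).

Need |R(x)|<1, x<0.
x=-0.99: |R|=0.2283
R=−1: 1+5/7x = −1+2/7x ⇒ -3/7x=2 ⇒ x=2/(-3/7)=-4.6667
Confirm numerically:
  x=-3.073: |R|=0.63632 <1
  x=-2.656: |R|=0.51007 <1
  x=-2.047: |R|=0.29160 <1
  x=-1.879: |R|=0.22263 <1
  x=-5.225: |R|=1.09599 >1
  x=-4.846: |R|=1.03223 >1
So |R|<1 on (-4.6667, 0).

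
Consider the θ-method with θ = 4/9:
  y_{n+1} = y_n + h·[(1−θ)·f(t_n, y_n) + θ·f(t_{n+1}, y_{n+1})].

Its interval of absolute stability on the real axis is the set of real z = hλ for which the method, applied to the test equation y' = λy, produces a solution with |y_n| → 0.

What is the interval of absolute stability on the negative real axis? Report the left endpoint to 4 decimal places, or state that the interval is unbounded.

(-18.0000, 0).

On y'=λy, z=hλ:
  y_{n+1} = y_n + z·[5/9·y_n + 4/9·y_{n+1}] ⇒ (1 − 4/9z)y_{n+1} = (1 + 5/9z)y_n
  so R(z) = (1 + 5/9z)/(1 − 4/9z).

Boundary: |R(x)|=1, x<0.
x=-0.71: |R|=0.4603
R=−1: 1+5/9x = −1+4/9x ⇒ -1/9x=2 ⇒ x=2/(-1/9)=-18.0000
Confirm numerically:
  x=-17.210: |R|=0.98985 <1
  x=-16.156: |R|=0.97495 <1
  x=-13.239: |R|=0.92316 <1
  x=-12.357: |R|=0.90342 <1
  x=-18.529: |R|=1.00636 >1
  x=-18.209: |R|=1.00255 >1
  x=-18.191: |R|=1.00234 >1
Interval (-18.0000, 0).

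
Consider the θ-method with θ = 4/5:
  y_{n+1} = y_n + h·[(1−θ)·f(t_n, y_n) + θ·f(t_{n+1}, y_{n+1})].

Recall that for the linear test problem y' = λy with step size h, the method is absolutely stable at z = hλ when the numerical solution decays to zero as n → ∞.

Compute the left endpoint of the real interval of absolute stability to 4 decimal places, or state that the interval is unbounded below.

unbounded; (−∞, 0).

With y'=λy (z=hλ):
  y_{n+1} = y_n + z·[1/5·y_n + 4/5·y_{n+1}] ⇒ (1 − 4/5z)y_{n+1} = (1 + 1/5z)y_n
  so R(z) = (1 + 1/5z)/(1 − 4/5z).

Find x<0 with |R(x)|<1.
x=-0.53: |R|=0.6278
x=-2: |R|=0.2308
x=-10: |R|=0.1111
x=-100: |R|=0.2346
θ=4/5≥1/2 ⇒ |1+1/5x|<|1−4/5x| ∀x<0 ⇒ stable on all of ℝ⁻.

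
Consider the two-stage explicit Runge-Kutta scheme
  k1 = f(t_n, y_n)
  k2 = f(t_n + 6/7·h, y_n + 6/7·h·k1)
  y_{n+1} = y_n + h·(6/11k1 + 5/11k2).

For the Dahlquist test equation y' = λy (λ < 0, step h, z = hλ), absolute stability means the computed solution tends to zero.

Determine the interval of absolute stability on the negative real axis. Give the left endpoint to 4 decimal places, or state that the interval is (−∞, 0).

Test eqn y'=λy, z=hλ:
  k1=λy_n ⇒ h·k1=z·y_n;  k2=λ(1+6/7z)y_n ⇒ h·k2=z(1+6/7z)y_n
  y_{n+1}/y_n = 1 + 6/11z + 5/11z(1+6/7z) = 1 + z + 30/77z²
  ⇒ R(z) = 1 + z + 30/77z².

Solve |R(x)|<1 on ℝ⁻.
x=-0.87: |R|=0.4249
R=1: x+30/77x²=0 ⇒ x=−77/30=-2.5667; min R=1−1/(4·30/77)=0.3583>−1
Confirm numerically:
  x=-2.336: |R|=0.79006 <1
  x=-2.169: |R|=0.66395 <1
  x=-2.138: |R|=0.64293 <1
  x=-1.235: |R|=0.35924 <1
  x=-2.858: |R|=1.32440 >1
  x=-2.827: |R|=1.28674 >1
So |R|<1 on (-2.5667, 0).

(-2.5667, 0).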